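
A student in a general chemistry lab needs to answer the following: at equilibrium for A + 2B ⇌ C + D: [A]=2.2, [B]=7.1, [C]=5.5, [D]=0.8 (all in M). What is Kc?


Kc = [C][D]/([A][B]^2)
= (5.5^1 × 0.8^1)/(2.2^1 × 7.1^2)
= 4.4/110.902
= 0.03967

0.03967


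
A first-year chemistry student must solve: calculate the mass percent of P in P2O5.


M(P2O5) = 2×30.97 + 5×16.0 = 141.94 g/mol
Mass of P = 2 × 30.97 = 61.94 g/mol
% P = 61.94/141.94 × 100 = 43.64%

43.64%


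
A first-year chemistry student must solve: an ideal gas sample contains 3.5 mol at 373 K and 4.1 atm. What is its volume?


PV = nRT  (R = 0.08206 L·atm/(mol·K))
V = nRT/P = 3.5×0.08206×373/4.1
= 26.129 L

26.129 L


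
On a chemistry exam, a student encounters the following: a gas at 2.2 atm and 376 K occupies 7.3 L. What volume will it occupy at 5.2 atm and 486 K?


P1V1/T1 = P2V2/T2
V2 = P1V1T2/(T1P2)
= 2.2×7.3×486/(376×5.2)
= 3.992 L

3.992 L


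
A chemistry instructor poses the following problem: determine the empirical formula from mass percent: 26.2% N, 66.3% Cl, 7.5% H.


Assume 100 g sample. Moles of each element:
  N: 26.2/14.01 = 1.87 mol
  Cl: 66.3/35.45 = 1.87 mol
  H: 7.5/1.008 = 7.44 mol
Divide by smallest (1.87):
  N: 1.87/1.87 = 1.0
  Cl: 1.87/1.87 = 1.0
  H: 7.44/1.87 = 3.98
Empirical formula: NH4Cl

NH4Cl


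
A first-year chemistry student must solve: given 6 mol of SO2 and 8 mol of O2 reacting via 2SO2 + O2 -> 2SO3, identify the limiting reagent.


Mole ratio available / coefficient:
  SO2: 6/2 = 3.000
  O2: 8/1 = 8.000
Smaller ratio is limiting.

SO2


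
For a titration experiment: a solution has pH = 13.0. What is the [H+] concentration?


[H+] = 10^(-pH) = 10^(-13.0)
= 1.0×10^-13 M

1.0×10^-13 M


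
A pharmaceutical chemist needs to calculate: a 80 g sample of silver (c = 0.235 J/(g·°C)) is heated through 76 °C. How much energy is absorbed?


q = mcΔT = 80 × 0.235 × 76
= 1428.80 J

1428.80 J


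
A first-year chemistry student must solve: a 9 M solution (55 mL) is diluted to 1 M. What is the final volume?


C1V1 = C2V2
9 × 55 = 1 × V2
V2 = 495/1 = 495.0 mL

495.0 mL


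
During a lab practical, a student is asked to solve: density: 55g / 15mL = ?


ρ = mass/volume
= 55/15
= 3.667 g/mL

3.667 g/mL


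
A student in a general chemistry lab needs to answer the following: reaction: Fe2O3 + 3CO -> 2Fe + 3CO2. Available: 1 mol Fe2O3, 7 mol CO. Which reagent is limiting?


Mole ratio available / coefficient:
  Fe2O3: 1/1 = 1.000
  CO: 7/3 = 2.333
Smaller ratio is limiting.

Fe2O3


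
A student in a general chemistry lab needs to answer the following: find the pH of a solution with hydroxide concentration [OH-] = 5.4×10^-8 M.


pOH = -log10([OH-]) = -log10(5.4×10^-8)
= 8 - log10(5.4) = 7.27
pH = 14 - pOH = 14 - 7.27 = 6.73

6.73


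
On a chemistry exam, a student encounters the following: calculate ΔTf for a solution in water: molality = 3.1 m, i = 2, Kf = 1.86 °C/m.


ΔTf = Kf × m × i
= 1.86 × 3.1 × 2
= 11.532 °C

11.532 °C


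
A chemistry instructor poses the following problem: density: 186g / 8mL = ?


ρ = mass/volume
= 186/8
= 23.25 g/mL

23.25 g/mL


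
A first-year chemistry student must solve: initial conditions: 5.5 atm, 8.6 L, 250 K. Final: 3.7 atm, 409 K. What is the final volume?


P1V1/T1 = P2V2/T2
V2 = P1V1T2/(T1P2)
= 5.5×8.6×409/(250×3.7)
= 20.914 L

20.914 L


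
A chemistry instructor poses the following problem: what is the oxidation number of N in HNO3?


(+1) + x + 3(-2) = 0, so x = +5
Oxidation number: +5

+5


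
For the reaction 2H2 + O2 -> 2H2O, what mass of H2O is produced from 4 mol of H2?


Mole ratio H2O:H2 = 2:2
n(H2O) = 4 × 2/2 = 4.000 mol
mass = 4.000 × 18.02 = 72.08 g

72.08 g


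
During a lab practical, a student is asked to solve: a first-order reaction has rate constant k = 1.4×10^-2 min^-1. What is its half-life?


t½ = ln2/k = 0.693147/(1.4×10^-2 min^-1)
= 49.51 min

49.51 min


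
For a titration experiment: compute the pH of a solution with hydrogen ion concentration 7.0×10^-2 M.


pH = -log10([H+]) = -log10(7.0×10^-2)
= 2 - log10(7.0)
= 2 - 0.85
= 1.15

1.15


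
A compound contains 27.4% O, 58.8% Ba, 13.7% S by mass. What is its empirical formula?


Assume 100 g sample. Moles of each element:
  O: 27.4/16.0 = 1.712 mol
  Ba: 58.8/137.33 = 0.428 mol
  S: 13.7/32.07 = 0.427 mol
Divide by smallest (0.427):
  O: 1.712/0.427 = 4.01
  Ba: 0.428/0.427 = 1.0
  S: 0.427/0.427 = 1.0
Empirical formula: BaSO4

BaSO4


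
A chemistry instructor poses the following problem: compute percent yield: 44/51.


% yield = actual/theoretical × 100
= 44/51 × 100
= 86.27%

86.27%


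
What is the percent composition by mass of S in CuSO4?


M(CuSO4) = 1×63.55 + 1×32.07 + 4×16.0 = 159.62 g/mol
Mass of S = 1 × 32.07 = 32.07 g/mol
% S = 32.07/159.62 × 100 = 20.09%

20.09%


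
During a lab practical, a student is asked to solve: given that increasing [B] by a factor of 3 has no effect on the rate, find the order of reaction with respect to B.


rate ∝ [B]^n
rate ∝ [B]^0
Order in B: 0

0


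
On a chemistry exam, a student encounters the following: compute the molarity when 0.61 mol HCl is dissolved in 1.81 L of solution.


M = n/V = 0.61/1.81 = 0.337 mol/L

0.337 M


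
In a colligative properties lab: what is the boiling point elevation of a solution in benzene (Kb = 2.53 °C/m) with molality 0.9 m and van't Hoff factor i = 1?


ΔTb = Kb × m × i
= 2.53 × 0.9 × 1
= 2.277 °C

2.277 °C


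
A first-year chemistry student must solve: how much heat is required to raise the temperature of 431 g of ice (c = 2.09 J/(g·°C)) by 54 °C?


q = mcΔT = 431 × 2.09 × 54
= 48642.66 J

48642.66 J


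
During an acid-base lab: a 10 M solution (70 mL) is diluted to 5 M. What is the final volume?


C1V1 = C2V2
10 × 70 = 5 × V2
V2 = 700/5 = 140.0 mL

140.0 mL


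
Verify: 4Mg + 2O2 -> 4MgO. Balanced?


Equation: 4Mg + 2O2 -> 4MgO
Check atoms: Mg: 4=4, O: 4=4
Balanced

Yes, balanced


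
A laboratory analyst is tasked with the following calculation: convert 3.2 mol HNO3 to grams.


M(HNO3) = 63.02 g/mol
mass = n × M = 3.2 × 63.02 = 201.66 g

201.66 g


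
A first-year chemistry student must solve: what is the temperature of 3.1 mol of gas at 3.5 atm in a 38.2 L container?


PV = nRT  (R = 0.08206 L·atm/(mol·K))
T = PV/(nR) = 3.5×38.2/(3.1×0.08206)
= 133.70/0.254386
= 525.58 K

525.58 K


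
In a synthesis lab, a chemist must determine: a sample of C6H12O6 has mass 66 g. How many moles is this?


M(C6H12O6) = 180.16 g/mol
n = mass/M = 66/180.16 = 0.3663 mol

0.3663 mol


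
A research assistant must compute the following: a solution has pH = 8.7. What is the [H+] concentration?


[H+] = 10^(-pH) = 10^(-8.7)
= 2.0×10^-9 M

2.0×10^-9 M


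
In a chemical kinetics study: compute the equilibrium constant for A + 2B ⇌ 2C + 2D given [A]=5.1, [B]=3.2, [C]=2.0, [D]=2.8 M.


Kc = [C]^2[D]^2/([A][B]^2)
= (2.0^2 × 2.8^2)/(5.1^1 × 3.2^2)
= 31.36/52.224
= 0.6005

0.6005


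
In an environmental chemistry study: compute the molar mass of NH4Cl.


M(NH4Cl) = 1×14.01 + 4×1.008 + 1×35.45
= 14.01 + 4.03 + 35.45
= 53.49 g/mol

53.49 g/mol


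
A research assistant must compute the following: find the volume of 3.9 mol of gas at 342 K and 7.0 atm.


PV = nRT  (R = 0.08206 L·atm/(mol·K))
V = nRT/P = 3.9×0.08206×342/7.0
= 15.636 L

15.636 L


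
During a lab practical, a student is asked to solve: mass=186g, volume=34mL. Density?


ρ = mass/volume
= 186/34
= 5.471 g/mL

5.471 g/mL


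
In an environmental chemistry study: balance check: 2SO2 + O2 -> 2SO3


Equation: 2SO2 + O2 -> 2SO3
Check atoms: O: 6=6, S: 2=2
Balanced

Yes, balanced


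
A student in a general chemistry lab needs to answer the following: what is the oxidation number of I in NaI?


halide: -1
Oxidation number: -1

-1


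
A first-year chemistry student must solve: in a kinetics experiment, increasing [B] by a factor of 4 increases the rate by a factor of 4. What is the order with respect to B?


rate ∝ [B]^n
4^n = 4 → n = 1
Order in B: 1

1


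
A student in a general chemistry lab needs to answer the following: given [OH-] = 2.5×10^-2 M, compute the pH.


pOH = -log10([OH-]) = -log10(2.5×10^-2)
= 2 - log10(2.5) = 1.6
pH = 14 - pOH = 14 - 1.6 = 12.4

12.4


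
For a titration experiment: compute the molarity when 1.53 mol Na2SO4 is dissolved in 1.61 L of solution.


M = n/V = 1.53/1.61 = 0.950 mol/L

0.950 M


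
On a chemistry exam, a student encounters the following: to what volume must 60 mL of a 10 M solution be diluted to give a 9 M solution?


C1V1 = C2V2
10 × 60 = 9 × V2
V2 = 600/9 = 66.67 mL

66.67 mL


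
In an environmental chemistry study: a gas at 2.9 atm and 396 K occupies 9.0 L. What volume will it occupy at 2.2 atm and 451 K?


P1V1/T1 = P2V2/T2
V2 = P1V1T2/(T1P2)
= 2.9×9.0×451/(396×2.2)
= 13.511 L

13.511 L


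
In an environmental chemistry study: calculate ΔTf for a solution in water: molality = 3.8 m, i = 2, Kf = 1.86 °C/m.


ΔTf = Kf × m × i
= 1.86 × 3.8 × 2
= 14.136 °C

14.136 °C


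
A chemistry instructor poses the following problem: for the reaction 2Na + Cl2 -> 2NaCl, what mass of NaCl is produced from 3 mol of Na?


Mole ratio NaCl:Na = 2:2
n(NaCl) = 3 × 2/2 = 3.000 mol
mass = 3.000 × 58.44 = 175.32 g

175.32 g


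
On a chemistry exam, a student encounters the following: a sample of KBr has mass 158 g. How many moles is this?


M(KBr) = 119.0 g/mol
n = mass/M = 158/119.0 = 1.3277 mol

1.3277 mol


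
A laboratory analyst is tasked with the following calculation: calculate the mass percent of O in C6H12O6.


M(C6H12O6) = 6×12.01 + 12×1.008 + 6×16.0 = 180.156 g/mol
Mass of O = 6 × 16.0 = 96.00 g/mol
% O = 96.00/180.156 × 100 = 53.29%

53.29%


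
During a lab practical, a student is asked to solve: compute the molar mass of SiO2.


M(SiO2) = 1×28.09 + 2×16.0
= 28.09 + 32.0
= 60.09 g/mol

60.09 g/mol


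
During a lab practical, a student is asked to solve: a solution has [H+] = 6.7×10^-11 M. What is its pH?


pH = -log10([H+]) = -log10(6.7×10^-11)
= 11 - log10(6.7)
= 11 - 0.83
= 10.17

10.17


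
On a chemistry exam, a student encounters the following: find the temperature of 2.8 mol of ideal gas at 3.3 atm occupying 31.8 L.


PV = nRT  (R = 0.08206 L·atm/(mol·K))
T = PV/(nR) = 3.3×31.8/(2.8×0.08206)
= 104.94/0.229768
= 456.72 K

456.72 K


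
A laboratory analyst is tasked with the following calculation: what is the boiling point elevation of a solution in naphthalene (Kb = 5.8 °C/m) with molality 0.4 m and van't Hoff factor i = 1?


ΔTb = Kb × m × i
= 5.8 × 0.4 × 1
= 2.32 °C

2.32 °C


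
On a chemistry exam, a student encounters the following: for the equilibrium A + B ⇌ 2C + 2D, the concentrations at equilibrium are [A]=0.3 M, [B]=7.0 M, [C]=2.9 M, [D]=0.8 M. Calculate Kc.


Kc = [C]^2[D]^2/([A][B])
= (2.9^2 × 0.8^2)/(0.3^1 × 7.0^1)
= 5.3824/2.1
= 2.563

2.563


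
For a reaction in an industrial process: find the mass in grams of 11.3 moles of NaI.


M(NaI) = 149.89 g/mol
mass = n × M = 11.3 × 149.89 = 1693.76 g

1693.76 g


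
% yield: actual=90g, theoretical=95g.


% yield = actual/theoretical × 100
= 90/95 × 100
= 94.74%

94.74%


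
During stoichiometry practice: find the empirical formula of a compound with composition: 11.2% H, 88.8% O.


Assume 100 g sample. Moles of each element:
  H: 11.2/1.008 = 11.111 mol
  O: 88.8/16.0 = 5.55 mol
Divide by smallest (5.55):
  H: 11.111/5.55 = 2.0
  O: 5.55/5.55 = 1.0
Empirical formula: H2O

H2O


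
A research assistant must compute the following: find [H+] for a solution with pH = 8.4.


[H+] = 10^(-pH) = 10^(-8.4)
= 3.98×10^-9 M

3.98×10^-9 M


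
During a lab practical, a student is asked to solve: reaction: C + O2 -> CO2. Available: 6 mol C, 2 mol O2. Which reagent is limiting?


Mole ratio available / coefficient:
  C: 6/1 = 6.000
  O2: 2/1 = 2.000
Smaller ratio is limiting.

O2


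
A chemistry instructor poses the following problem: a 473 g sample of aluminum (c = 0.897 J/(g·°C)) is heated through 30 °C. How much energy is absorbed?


q = mcΔT = 473 × 0.897 × 30
= 12728.43 J

12728.43 J


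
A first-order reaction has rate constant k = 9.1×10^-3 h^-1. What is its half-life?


t½ = ln2/k = 0.693147/(9.1×10^-3 h^-1)
= 76.17 h

76.17 h


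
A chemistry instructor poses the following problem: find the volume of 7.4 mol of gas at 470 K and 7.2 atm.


PV = nRT  (R = 0.08206 L·atm/(mol·K))
V = nRT/P = 7.4×0.08206×470/7.2
= 39.64 L

39.64 L


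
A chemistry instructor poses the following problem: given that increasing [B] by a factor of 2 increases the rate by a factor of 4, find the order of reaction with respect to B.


rate ∝ [B]^n
2^n = 4 → n = 2
Order in B: 2

2


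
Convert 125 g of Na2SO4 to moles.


M(Na2SO4) = 142.05 g/mol
n = mass/M = 125/142.05 = 0.88 mol

0.88 mol


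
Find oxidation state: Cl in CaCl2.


halide: -1
Oxidation number: -1

-1


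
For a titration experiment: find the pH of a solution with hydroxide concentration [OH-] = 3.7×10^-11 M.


pOH = -log10([OH-]) = -log10(3.7×10^-11)
= 11 - log10(3.7) = 10.43
pH = 14 - pOH = 14 - 10.43 = 3.57

3.57


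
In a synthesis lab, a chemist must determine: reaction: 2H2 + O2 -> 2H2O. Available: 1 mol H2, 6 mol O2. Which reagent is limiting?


Mole ratio available / coefficient:
  H2: 1/2 = 0.500
  O2: 6/1 = 6.000
Smaller ratio is limiting.

H2


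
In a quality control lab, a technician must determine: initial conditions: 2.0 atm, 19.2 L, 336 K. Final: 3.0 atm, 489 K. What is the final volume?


P1V1/T1 = P2V2/T2
V2 = P1V1T2/(T1P2)
= 2.0×19.2×489/(336×3.0)
= 18.629 L

18.629 L


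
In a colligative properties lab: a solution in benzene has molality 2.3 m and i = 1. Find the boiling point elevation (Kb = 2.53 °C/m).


ΔTb = Kb × m × i
= 2.53 × 2.3 × 1
= 5.819 °C

5.819 °C


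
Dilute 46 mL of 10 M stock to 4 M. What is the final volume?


C1V1 = C2V2
10 × 46 = 4 × V2
V2 = 460/4 = 115.0 mL

115.0 mL


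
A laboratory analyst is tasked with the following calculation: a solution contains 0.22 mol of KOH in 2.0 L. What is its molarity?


M = n/V = 0.22/2.0 = 0.110 mol/L

0.110 M


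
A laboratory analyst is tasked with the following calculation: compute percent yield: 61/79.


% yield = actual/theoretical × 100
= 61/79 × 100
= 77.22%

77.22%


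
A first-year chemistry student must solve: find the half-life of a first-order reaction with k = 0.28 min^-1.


t½ = ln2/k = 0.693147/(0.28 min^-1)
= 2.476 min

2.476 min


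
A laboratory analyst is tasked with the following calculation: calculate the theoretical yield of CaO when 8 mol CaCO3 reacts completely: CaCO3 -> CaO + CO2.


Mole ratio CaO:CaCO3 = 1:1
n(CaO) = 8 × 1/1 = 8.000 mol
mass = 8.000 × 56.08 = 448.64 g

448.64 g


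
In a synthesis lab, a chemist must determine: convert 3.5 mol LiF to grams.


M(LiF) = 25.94 g/mol
mass = n × M = 3.5 × 25.94 = 90.79 g

90.79 g


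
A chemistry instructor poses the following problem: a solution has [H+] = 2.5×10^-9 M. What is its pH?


pH = -log10([H+]) = -log10(2.5×10^-9)
= 9 - log10(2.5)
= 9 - 0.4
= 8.6

8.6


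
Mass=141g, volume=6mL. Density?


ρ = mass/volume
= 141/6
= 23.5 g/mL

23.5 g/mL


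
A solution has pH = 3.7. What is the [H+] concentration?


[H+] = 10^(-pH) = 10^(-3.7)
= 2.0×10^-4 M

2.0×10^-4 M


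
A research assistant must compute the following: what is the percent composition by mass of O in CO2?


M(CO2) = 1×12.01 + 2×16.0 = 44.01 g/mol
Mass of O = 2 × 16.0 = 32.00 g/mol
% O = 32.00/44.01 × 100 = 72.71%

72.71%


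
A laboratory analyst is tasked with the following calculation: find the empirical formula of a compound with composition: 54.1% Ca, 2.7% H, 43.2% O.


Assume 100 g sample. Moles of each element:
  Ca: 54.1/40.08 = 1.35 mol
  H: 2.7/1.008 = 2.679 mol
  O: 43.2/16.0 = 2.7 mol
Divide by smallest (1.35):
  Ca: 1.35/1.35 = 1.0
  H: 2.679/1.35 = 1.98
  O: 2.7/1.35 = 2.0
Empirical formula: CaO2H2

CaO2H2


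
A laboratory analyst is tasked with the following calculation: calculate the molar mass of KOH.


M(KOH) = 1×39.1 + 1×16.0 + 1×1.008
= 39.1 + 16.0 + 1.01
= 56.11 g/mol

56.11 g/mol


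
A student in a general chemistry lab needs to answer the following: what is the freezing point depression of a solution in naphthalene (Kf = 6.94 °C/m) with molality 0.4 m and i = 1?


ΔTf = Kf × m × i
= 6.94 × 0.4 × 1
= 2.776 °C

2.776 °C


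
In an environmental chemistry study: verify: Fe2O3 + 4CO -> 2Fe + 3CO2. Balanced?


Equation: Fe2O3 + 4CO -> 2Fe + 3CO2
Check atoms: C: 4≠3, Fe: 2=2, O: 7≠6
Not balanced

No, not balanced


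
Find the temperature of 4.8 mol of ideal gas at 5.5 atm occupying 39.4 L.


PV = nRT  (R = 0.08206 L·atm/(mol·K))
T = PV/(nR) = 5.5×39.4/(4.8×0.08206)
= 216.70/0.393888
= 550.16 K

550.16 K


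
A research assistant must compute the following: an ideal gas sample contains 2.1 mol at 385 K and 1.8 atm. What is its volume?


PV = nRT  (R = 0.08206 L·atm/(mol·K))
V = nRT/P = 2.1×0.08206×385/1.8
= 36.859 L

36.859 L


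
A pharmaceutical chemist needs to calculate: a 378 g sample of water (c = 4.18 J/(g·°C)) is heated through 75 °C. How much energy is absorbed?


q = mcΔT = 378 × 4.18 × 75
= 118503.00 J

118503.00 J


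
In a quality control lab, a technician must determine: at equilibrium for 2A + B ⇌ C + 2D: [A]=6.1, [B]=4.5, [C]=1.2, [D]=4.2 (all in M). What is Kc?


Kc = [C][D]^2/([A]^2[B])
= (1.2^1 × 4.2^2)/(6.1^2 × 4.5^1)
= 21.168/167.445
= 0.1264

0.1264


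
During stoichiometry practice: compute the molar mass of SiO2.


M(SiO2) = 1×28.09 + 2×16.0
= 28.09 + 32.0
= 60.09 g/mol

60.09 g/mol


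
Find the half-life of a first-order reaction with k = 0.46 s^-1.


t½ = ln2/k = 0.693147/(0.46 s^-1)
= 1.507 s

1.507 s


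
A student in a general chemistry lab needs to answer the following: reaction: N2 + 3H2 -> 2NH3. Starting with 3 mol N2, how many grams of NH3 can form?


Mole ratio NH3:N2 = 2:1
n(NH3) = 3 × 2/1 = 6.000 mol
mass = 6.000 × 17.03 = 102.18 g

102.18 g


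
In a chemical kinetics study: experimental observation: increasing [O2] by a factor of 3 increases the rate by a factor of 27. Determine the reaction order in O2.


rate ∝ [O2]^n
3^n = 27 → n = 3
Order in O2: 3

3


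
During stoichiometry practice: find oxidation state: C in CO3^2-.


x + 3(-2) = -2, so x = +4
Oxidation number: +4

+4


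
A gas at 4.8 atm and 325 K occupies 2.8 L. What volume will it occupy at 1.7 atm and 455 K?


P1V1/T1 = P2V2/T2
V2 = P1V1T2/(T1P2)
= 4.8×2.8×455/(325×1.7)
= 11.068 L

11.068 L


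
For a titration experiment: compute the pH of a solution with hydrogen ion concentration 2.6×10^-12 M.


pH = -log10([H+]) = -log10(2.6×10^-12)
= 12 - log10(2.6)
= 12 - 0.41
= 11.59

11.59


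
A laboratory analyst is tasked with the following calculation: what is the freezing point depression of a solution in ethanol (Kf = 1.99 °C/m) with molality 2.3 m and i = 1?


ΔTf = Kf × m × i
= 1.99 × 2.3 × 1
= 4.577 °C

4.577 °C


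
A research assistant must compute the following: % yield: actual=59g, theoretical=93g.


% yield = actual/theoretical × 100
= 59/93 × 100
= 63.44%

63.44%


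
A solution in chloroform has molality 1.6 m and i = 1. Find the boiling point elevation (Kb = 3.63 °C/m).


ΔTb = Kb × m × i
= 3.63 × 1.6 × 1
= 5.808 °C

5.808 °C


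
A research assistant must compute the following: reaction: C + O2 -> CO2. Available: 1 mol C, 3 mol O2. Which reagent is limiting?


Mole ratio available / coefficient:
  C: 1/1 = 1.000
  O2: 3/1 = 3.000
Smaller ratio is limiting.

C


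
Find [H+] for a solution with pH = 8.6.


[H+] = 10^(-pH) = 10^(-8.6)
= 2.51×10^-9 M

2.51×10^-9 M


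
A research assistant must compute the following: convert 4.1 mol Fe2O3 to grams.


M(Fe2O3) = 159.7 g/mol
mass = n × M = 4.1 × 159.7 = 654.77 g

654.77 g


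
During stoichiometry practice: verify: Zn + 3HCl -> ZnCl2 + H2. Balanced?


Equation: Zn + 3HCl -> ZnCl2 + H2
Check atoms: Cl: 3≠2, H: 3≠2, Zn: 1=1
Not balanced

No, not balanced


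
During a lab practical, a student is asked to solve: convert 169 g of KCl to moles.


M(KCl) = 74.55 g/mol
n = mass/M = 169/74.55 = 2.2669 mol

2.2669 mol


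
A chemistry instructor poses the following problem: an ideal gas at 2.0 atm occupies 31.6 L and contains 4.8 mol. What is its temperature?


PV = nRT  (R = 0.08206 L·atm/(mol·K))
T = PV/(nR) = 2.0×31.6/(4.8×0.08206)
= 63.20/0.393888
= 160.45 K

160.45 K


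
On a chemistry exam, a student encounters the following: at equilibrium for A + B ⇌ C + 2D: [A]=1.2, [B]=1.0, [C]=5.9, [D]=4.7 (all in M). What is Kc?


Kc = [C][D]^2/([A][B])
= (5.9^1 × 4.7^2)/(1.2^1 × 1.0^1)
= 130.331/1.2
= 108.6

108.6


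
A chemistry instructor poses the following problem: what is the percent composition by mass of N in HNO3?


M(HNO3) = 1×1.008 + 1×14.01 + 3×16.0 = 63.018 g/mol
Mass of N = 1 × 14.01 = 14.01 g/mol
% N = 14.01/63.018 × 100 = 22.23%

22.23%


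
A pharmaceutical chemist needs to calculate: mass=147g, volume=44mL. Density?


ρ = mass/volume
= 147/44
= 3.341 g/mL

3.341 g/mL


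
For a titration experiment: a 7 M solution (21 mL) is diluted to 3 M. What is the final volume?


C1V1 = C2V2
7 × 21 = 3 × V2
V2 = 147/3 = 49.0 mL

49.0 mL


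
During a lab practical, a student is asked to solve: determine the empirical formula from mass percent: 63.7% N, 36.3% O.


Assume 100 g sample. Moles of each element:
  N: 63.7/14.01 = 4.547 mol
  O: 36.3/16.0 = 2.269 mol
Divide by smallest (2.269):
  N: 4.547/2.269 = 2.0
  O: 2.269/2.269 = 1.0
Empirical formula: N2O

N2O


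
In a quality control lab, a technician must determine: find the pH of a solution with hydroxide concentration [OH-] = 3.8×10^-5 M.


pOH = -log10([OH-]) = -log10(3.8×10^-5)
= 5 - log10(3.8) = 4.42
pH = 14 - pOH = 14 - 4.42 = 9.58

9.58


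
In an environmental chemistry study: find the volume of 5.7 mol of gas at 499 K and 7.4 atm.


PV = nRT  (R = 0.08206 L·atm/(mol·K))
V = nRT/P = 5.7×0.08206×499/7.4
= 31.541 L

31.541 L


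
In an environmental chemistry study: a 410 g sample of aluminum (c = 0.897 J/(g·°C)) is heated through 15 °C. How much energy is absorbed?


q = mcΔT = 410 × 0.897 × 15
= 5516.55 J

5516.55 J


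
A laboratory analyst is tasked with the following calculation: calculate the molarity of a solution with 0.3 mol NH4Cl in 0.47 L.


M = n/V = 0.3/0.47 = 0.638 mol/L

0.638 M


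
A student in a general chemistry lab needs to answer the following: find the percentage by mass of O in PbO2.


M(PbO2) = 1×207.2 + 2×16.0 = 239.20 g/mol
Mass of O = 2 × 16.0 = 32.00 g/mol
% O = 32.00/239.20 × 100 = 13.38%

13.38%


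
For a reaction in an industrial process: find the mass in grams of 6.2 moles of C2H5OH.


M(C2H5OH) = 46.07 g/mol
mass = n × M = 6.2 × 46.07 = 285.63 g

285.63 g


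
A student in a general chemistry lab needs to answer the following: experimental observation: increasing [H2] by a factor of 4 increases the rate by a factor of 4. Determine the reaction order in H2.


rate ∝ [H2]^n
4^n = 4 → n = 1
Order in H2: 1

1


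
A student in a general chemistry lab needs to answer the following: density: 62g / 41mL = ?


ρ = mass/volume
= 62/41
= 1.512 g/mL

1.512 g/mL


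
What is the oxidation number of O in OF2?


F is always -1; 2(-1) + x = 0, so O = +2
Oxidation number: +2

+2


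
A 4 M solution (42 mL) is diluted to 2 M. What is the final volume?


C1V1 = C2V2
4 × 42 = 2 × V2
V2 = 168/2 = 84.0 mL

84.0 mL


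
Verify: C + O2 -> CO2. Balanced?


Equation: C + O2 -> CO2
Check atoms: C: 1=1, O: 2=2
Balanced

Yes, balanced


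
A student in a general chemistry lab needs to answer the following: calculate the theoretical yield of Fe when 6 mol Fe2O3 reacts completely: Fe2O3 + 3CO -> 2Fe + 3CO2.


Mole ratio Fe:Fe2O3 = 2:1
n(Fe) = 6 × 2/1 = 12.000 mol
mass = 12.000 × 55.85 = 670.2 g

670.2 g


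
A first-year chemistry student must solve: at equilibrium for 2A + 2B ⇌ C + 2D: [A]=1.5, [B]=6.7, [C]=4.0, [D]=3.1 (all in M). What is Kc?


Kc = [C][D]^2/([A]^2[B]^2)
= (4.0^1 × 3.1^2)/(1.5^2 × 6.7^2)
= 38.44/101.0025
= 0.3806

0.3806


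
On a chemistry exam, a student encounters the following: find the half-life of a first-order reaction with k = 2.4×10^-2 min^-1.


t½ = ln2/k = 0.693147/(2.4×10^-2 min^-1)
= 28.88 min

28.88 min


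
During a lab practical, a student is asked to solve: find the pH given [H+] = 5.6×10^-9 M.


pH = -log10([H+]) = -log10(5.6×10^-9)
= 9 - log10(5.6)
= 9 - 0.75
= 8.25

8.25


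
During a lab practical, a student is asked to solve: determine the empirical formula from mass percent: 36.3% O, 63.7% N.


Assume 100 g sample. Moles of each element:
  O: 36.3/16.0 = 2.269 mol
  N: 63.7/14.01 = 4.547 mol
Divide by smallest (2.269):
  O: 2.269/2.269 = 1.0
  N: 4.547/2.269 = 2.0
Empirical formula: N2O

N2O


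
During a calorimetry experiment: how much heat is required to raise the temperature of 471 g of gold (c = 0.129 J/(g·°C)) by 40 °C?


q = mcΔT = 471 × 0.129 × 40
= 2430.36 J

2430.36 J


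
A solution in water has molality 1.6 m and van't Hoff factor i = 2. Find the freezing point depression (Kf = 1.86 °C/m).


ΔTf = Kf × m × i
= 1.86 × 1.6 × 2
= 5.952 °C

5.952 °C


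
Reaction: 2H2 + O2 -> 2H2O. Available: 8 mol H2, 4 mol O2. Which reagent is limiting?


Mole ratio available / coefficient:
  H2: 8/2 = 4.000
  O2: 4/1 = 4.000
Smaller ratio is limiting.

neither (stoichiometric); H2 and O2 are fully consumed


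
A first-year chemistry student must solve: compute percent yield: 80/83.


% yield = actual/theoretical × 100
= 80/83 × 100
= 96.39%

96.39%


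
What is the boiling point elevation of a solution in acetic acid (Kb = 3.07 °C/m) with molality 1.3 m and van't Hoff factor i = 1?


ΔTb = Kb × m × i
= 3.07 × 1.3 × 1
= 3.991 °C

3.991 °C


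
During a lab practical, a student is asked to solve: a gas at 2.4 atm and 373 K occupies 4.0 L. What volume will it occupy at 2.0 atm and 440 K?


P1V1/T1 = P2V2/T2
V2 = P1V1T2/(T1P2)
= 2.4×4.0×440/(373×2.0)
= 5.662 L

5.662 L


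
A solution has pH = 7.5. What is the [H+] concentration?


[H+] = 10^(-pH) = 10^(-7.5)
= 3.16×10^-8 M

3.16×10^-8 M


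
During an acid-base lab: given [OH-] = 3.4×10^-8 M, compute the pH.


pOH = -log10([OH-]) = -log10(3.4×10^-8)
= 8 - log10(3.4) = 7.47
pH = 14 - pOH = 14 - 7.47 = 6.53

6.53


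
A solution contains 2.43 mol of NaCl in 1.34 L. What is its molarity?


M = n/V = 2.43/1.34 = 1.813 mol/L

1.813 M


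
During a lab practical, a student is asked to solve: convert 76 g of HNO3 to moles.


M(HNO3) = 63.02 g/mol
n = mass/M = 76/63.02 = 1.206 mol

1.206 mol


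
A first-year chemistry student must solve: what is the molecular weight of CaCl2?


M(CaCl2) = 1×40.08 + 2×35.45
= 40.08 + 70.9
= 110.98 g/mol

110.98 g/mol


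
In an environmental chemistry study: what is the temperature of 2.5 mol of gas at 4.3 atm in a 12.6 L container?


PV = nRT  (R = 0.08206 L·atm/(mol·K))
T = PV/(nR) = 4.3×12.6/(2.5×0.08206)
= 54.18/0.205150
= 264.10 K

264.10 K


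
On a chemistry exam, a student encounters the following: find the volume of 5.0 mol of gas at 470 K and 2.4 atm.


PV = nRT  (R = 0.08206 L·atm/(mol·K))
V = nRT/P = 5.0×0.08206×470/2.4
= 80.35 L

80.35 L


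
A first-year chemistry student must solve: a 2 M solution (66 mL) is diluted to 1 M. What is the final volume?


C1V1 = C2V2
2 × 66 = 1 × V2
V2 = 132/1 = 132.0 mL

132.0 mL


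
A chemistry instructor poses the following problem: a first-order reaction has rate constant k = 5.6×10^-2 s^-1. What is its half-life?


t½ = ln2/k = 0.693147/(5.6×10^-2 s^-1)
= 12.38 s

12.38 s


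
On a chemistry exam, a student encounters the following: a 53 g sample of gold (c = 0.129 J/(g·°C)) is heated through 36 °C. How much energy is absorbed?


q = mcΔT = 53 × 0.129 × 36
= 246.13 J

246.13 J


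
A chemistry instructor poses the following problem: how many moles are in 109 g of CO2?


M(CO2) = 44.01 g/mol
n = mass/M = 109/44.01 = 2.4767 mol

2.4767 mol


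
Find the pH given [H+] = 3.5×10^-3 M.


pH = -log10([H+]) = -log10(3.5×10^-3)
= 3 - log10(3.5)
= 3 - 0.54
= 2.46

2.46


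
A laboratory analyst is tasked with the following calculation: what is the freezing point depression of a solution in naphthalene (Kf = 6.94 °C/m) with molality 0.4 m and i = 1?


ΔTf = Kf × m × i
= 6.94 × 0.4 × 1
= 2.776 °C

2.776 °C


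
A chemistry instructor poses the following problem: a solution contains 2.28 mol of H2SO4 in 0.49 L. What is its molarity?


M = n/V = 2.28/0.49 = 4.653 mol/L

4.653 M


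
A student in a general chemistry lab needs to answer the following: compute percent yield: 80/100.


% yield = actual/theoretical × 100
= 80/100 × 100
= 80.0%

80.0%


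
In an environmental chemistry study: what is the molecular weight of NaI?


M(NaI) = 1×22.99 + 1×126.9
= 22.99 + 126.9
= 149.89 g/mol

149.89 g/mol


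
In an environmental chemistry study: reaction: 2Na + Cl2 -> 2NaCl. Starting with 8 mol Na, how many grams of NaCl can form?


Mole ratio NaCl:Na = 2:2
n(NaCl) = 8 × 2/2 = 8.000 mol
mass = 8.000 × 58.44 = 467.52 g

467.52 g


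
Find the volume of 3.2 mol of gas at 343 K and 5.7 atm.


PV = nRT  (R = 0.08206 L·atm/(mol·K))
V = nRT/P = 3.2×0.08206×343/5.7
= 15.802 L

15.802 L


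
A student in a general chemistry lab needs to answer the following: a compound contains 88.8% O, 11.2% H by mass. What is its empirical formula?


Assume 100 g sample. Moles of each element:
  O: 88.8/16.0 = 5.55 mol
  H: 11.2/1.008 = 11.111 mol
Divide by smallest (5.55):
  O: 5.55/5.55 = 1.0
  H: 11.111/5.55 = 2.0
Empirical formula: H2O

H2O


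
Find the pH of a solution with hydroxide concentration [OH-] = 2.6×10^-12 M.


pOH = -log10([OH-]) = -log10(2.6×10^-12)
= 12 - log10(2.6) = 11.59
pH = 14 - pOH = 14 - 11.59 = 2.41

2.41


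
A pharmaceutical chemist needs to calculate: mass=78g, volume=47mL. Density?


ρ = mass/volume
= 78/47
= 1.66 g/mL

1.66 g/mL


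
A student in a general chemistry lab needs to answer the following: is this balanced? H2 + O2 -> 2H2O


Equation: H2 + O2 -> 2H2O
Check atoms: H: 2≠4, O: 2=2
Not balanced

No, not balanced


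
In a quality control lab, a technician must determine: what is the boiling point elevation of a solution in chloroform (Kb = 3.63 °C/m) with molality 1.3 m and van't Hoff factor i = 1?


ΔTb = Kb × m × i
= 3.63 × 1.3 × 1
= 4.719 °C

4.719 °C


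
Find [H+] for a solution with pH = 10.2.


[H+] = 10^(-pH) = 10^(-10.2)
= 6.31×10^-11 M

6.31×10^-11 M


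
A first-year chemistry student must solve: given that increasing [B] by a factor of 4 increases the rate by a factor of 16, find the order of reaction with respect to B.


rate ∝ [B]^n
4^n = 16 → n = 2
Order in B: 2

2


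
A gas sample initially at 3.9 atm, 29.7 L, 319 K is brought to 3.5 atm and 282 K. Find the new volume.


P1V1/T1 = P2V2/T2
V2 = P1V1T2/(T1P2)
= 3.9×29.7×282/(319×3.5)
= 29.256 L

29.256 L


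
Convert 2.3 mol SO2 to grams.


M(SO2) = 64.07 g/mol
mass = n × M = 2.3 × 64.07 = 147.36 g

147.36 g


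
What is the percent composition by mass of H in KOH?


M(KOH) = 1×39.1 + 1×16.0 + 1×1.008 = 56.108 g/mol
Mass of H = 1 × 1.008 = 1.008 g/mol
% H = 1.008/56.108 × 100 = 1.80%

1.80%


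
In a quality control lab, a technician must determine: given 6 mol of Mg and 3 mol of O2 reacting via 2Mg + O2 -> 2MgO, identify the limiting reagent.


Mole ratio available / coefficient:
  Mg: 6/2 = 3.000
  O2: 3/1 = 3.000
Smaller ratio is limiting.

neither (stoichiometric); Mg and O2 are fully consumed


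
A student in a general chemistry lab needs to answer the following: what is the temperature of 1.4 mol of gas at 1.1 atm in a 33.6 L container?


PV = nRT  (R = 0.08206 L·atm/(mol·K))
T = PV/(nR) = 1.1×33.6/(1.4×0.08206)
= 36.96/0.114884
= 321.72 K

321.72 K


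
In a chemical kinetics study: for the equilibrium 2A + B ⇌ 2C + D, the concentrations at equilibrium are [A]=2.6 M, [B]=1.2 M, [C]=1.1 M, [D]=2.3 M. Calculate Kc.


Kc = [C]^2[D]/([A]^2[B])
= (1.1^2 × 2.3^1)/(2.6^2 × 1.2^1)
= 2.783/8.112
= 0.3431

0.3431


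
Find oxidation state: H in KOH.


H is +1 with nonmetals
Oxidation number: +1

+1


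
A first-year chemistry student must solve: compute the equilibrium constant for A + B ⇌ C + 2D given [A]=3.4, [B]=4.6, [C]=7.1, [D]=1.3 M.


Kc = [C][D]^2/([A][B])
= (7.1^1 × 1.3^2)/(3.4^1 × 4.6^1)
= 11.999/15.64
= 0.7672

0.7672


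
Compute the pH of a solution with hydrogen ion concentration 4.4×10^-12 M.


pH = -log10([H+]) = -log10(4.4×10^-12)
= 12 - log10(4.4)
= 12 - 0.64
= 11.36

11.36


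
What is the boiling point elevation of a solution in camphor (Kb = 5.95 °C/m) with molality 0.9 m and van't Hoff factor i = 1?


ΔTb = Kb × m × i
= 5.95 × 0.9 × 1
= 5.355 °C

5.355 °C


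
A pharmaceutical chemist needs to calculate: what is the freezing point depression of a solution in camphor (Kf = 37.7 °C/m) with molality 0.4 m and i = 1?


ΔTf = Kf × m × i
= 37.7 × 0.4 × 1
= 15.08 °C

15.08 °C


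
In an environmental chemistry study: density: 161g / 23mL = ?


ρ = mass/volume
= 161/23
= 7.0 g/mL

7.0 g/mL


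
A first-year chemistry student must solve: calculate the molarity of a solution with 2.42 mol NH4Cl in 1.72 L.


M = n/V = 2.42/1.72 = 1.407 mol/L

1.407 M


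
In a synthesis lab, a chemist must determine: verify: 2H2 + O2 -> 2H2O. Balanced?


Equation: 2H2 + O2 -> 2H2O
Check atoms: H: 4=4, O: 2=2
Balanced

Yes, balanced


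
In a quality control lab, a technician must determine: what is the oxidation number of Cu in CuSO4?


Sulfate is -2, so Cu = +2
Oxidation number: +2

+2


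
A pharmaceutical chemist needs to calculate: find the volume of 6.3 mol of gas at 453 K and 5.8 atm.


PV = nRT  (R = 0.08206 L·atm/(mol·K))
V = nRT/P = 6.3×0.08206×453/5.8
= 40.378 L

40.378 L


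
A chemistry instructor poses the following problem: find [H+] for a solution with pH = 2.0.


[H+] = 10^(-pH) = 10^(-2.0)
= 1.0×10^-2 M

1.0×10^-2 M


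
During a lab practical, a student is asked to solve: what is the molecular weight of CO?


M(CO) = 1×12.01 + 1×16.0
= 12.01 + 16.0
= 28.01 g/mol

28.01 g/mol


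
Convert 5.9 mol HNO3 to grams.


M(HNO3) = 63.02 g/mol
mass = n × M = 5.9 × 63.02 = 371.82 g

371.82 g


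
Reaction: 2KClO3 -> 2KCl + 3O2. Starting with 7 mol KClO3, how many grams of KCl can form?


Mole ratio KCl:KClO3 = 2:2
n(KCl) = 7 × 2/2 = 7.000 mol
mass = 7.000 × 74.55 = 521.85 g

521.85 g


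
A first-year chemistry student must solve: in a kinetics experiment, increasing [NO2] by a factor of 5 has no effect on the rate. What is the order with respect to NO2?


rate ∝ [NO2]^n
rate ∝ [NO2]^0
Order in NO2: 0

0


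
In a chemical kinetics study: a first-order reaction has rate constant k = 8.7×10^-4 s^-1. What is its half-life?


t½ = ln2/k = 0.693147/(8.7×10^-4 s^-1)
= 796.7 s

796.7 s


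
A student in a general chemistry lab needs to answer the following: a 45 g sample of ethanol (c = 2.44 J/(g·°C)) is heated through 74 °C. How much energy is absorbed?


q = mcΔT = 45 × 2.44 × 74
= 8125.20 J

8125.20 J


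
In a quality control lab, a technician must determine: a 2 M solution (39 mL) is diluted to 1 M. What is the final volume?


C1V1 = C2V2
2 × 39 = 1 × V2
V2 = 78/1 = 78.0 mL

78.0 mL


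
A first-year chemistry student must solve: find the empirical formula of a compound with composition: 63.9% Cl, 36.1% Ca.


Assume 100 g sample. Moles of each element:
  Cl: 63.9/35.45 = 1.803 mol
  Ca: 36.1/40.08 = 0.901 mol
Divide by smallest (0.901):
  Cl: 1.803/0.901 = 2.0
  Ca: 0.901/0.901 = 1.0
Empirical formula: CaCl2

CaCl2


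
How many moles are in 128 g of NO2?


M(NO2) = 46.01 g/mol
n = mass/M = 128/46.01 = 2.782 mol

2.782 mol


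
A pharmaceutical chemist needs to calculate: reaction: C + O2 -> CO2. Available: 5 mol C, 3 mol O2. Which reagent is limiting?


Mole ratio available / coefficient:
  C: 5/1 = 5.000
  O2: 3/1 = 3.000
Smaller ratio is limiting.

O2


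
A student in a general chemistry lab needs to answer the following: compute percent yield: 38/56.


% yield = actual/theoretical × 100
= 38/56 × 100
= 67.86%

67.86%


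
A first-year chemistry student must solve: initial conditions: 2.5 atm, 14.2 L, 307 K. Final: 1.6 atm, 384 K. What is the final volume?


P1V1/T1 = P2V2/T2
V2 = P1V1T2/(T1P2)
= 2.5×14.2×384/(307×1.6)
= 27.752 L

27.752 L


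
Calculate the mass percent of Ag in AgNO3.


M(AgNO3) = 1×107.87 + 1×14.01 + 3×16.0 = 169.88 g/mol
Mass of Ag = 1 × 107.87 = 107.87 g/mol
% Ag = 107.87/169.88 × 100 = 63.50%

63.50%


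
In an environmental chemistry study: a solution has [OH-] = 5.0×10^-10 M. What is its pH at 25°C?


pOH = -log10([OH-]) = -log10(5.0×10^-10)
= 10 - log10(5.0) = 9.3
pH = 14 - pOH = 14 - 9.3 = 4.7

4.7


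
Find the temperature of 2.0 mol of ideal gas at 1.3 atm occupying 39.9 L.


PV = nRT  (R = 0.08206 L·atm/(mol·K))
T = PV/(nR) = 1.3×39.9/(2.0×0.08206)
= 51.87/0.164120
= 316.05 K

316.05 K


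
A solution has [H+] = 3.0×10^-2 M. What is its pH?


pH = -log10([H+]) = -log10(3.0×10^-2)
= 2 - log10(3.0)
= 2 - 0.48
= 1.52

1.52


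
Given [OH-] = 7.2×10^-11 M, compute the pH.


pOH = -log10([OH-]) = -log10(7.2×10^-11)
= 11 - log10(7.2) = 10.14
pH = 14 - pOH = 14 - 10.14 = 3.86

3.86


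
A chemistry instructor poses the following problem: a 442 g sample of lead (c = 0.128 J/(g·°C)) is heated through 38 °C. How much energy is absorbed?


q = mcΔT = 442 × 0.128 × 38
= 2149.89 J

2149.89 J


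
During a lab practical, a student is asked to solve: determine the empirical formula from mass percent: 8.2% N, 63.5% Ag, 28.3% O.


Assume 100 g sample. Moles of each element:
  N: 8.2/14.01 = 0.585 mol
  Ag: 63.5/107.87 = 0.589 mol
  O: 28.3/16.0 = 1.769 mol
Divide by smallest (0.585):
  N: 0.585/0.585 = 1.0
  Ag: 0.589/0.585 = 1.01
  O: 1.769/0.585 = 3.02
Empirical formula: AgNO3

AgNO3


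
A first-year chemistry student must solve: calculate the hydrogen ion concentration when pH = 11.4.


[H+] = 10^(-pH) = 10^(-11.4)
= 3.98×10^-12 M

3.98×10^-12 M


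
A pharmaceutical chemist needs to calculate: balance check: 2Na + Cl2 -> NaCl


Equation: 2Na + Cl2 -> NaCl
Check atoms: Cl: 2≠1, Na: 2≠1
Not balanced

No, not balanced


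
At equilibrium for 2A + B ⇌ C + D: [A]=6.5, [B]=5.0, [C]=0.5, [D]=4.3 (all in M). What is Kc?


Kc = [C][D]/([A]^2[B])
= (0.5^1 × 4.3^1)/(6.5^2 × 5.0^1)
= 2.15/211.25
= 0.01018

0.01018


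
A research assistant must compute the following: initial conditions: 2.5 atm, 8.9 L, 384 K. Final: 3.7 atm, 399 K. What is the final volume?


P1V1/T1 = P2V2/T2
V2 = P1V1T2/(T1P2)
= 2.5×8.9×399/(384×3.7)
= 6.248 L

6.248 L
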